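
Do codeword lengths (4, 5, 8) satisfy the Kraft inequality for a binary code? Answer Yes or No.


Kraft sum = sum(2^(-l_i)) = 0.0977, need <= 1. Result: satisfied (a binary prefix-free code with these lengths exists)

Yes


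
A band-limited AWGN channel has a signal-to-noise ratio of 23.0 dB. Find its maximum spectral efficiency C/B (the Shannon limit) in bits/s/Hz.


SNR_linear = 10^(23.0/10) = 199.5262; C/B = log2(1 + SNR_linear) = log2(1 + 199.5262) = 7.6476

7.6476 bits/s/Hz


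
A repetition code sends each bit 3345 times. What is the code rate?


Rate = k/n = 1/3345

1/3345


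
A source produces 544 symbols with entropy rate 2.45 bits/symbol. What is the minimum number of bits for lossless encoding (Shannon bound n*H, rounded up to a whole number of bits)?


Minimum bits >= n * H = 544 * 2.45 = 1332.8, rounded up to a whole number of bits = 1333

1333 bits


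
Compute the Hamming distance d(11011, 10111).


Count differing positions: . ^ ^ . . = 2 differences

2


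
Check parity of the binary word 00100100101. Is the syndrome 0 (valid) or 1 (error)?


Syndrome = XOR of all bits = 0 XOR 0 XOR 1 XOR 0 XOR 0 XOR 1 XOR 0 XOR 0 XOR 1 XOR 0 XOR 1 = 0

0


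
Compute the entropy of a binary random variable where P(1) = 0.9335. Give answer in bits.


H = -p*log2(p) - (1-p)*log2(1-p). -0.9335*log2(0.9335) = 0.092676; -0.0665*log2(0.0665) = 0.260048. H = 0.092676 + 0.260048 = 0.3527

0.3527 bits


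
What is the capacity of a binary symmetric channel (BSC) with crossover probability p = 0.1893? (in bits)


H(p) = -p*log2(p) - (1-p)*log2(1-p) = -0.1893*log2(0.1893) - 0.8107*log2(0.8107) = 0.454557 + 0.245447 = 0.7. C = 1 - H(p) = 1 - 0.7 = 0.3

0.3 bits


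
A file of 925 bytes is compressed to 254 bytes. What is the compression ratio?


Ratio = original / compressed = 925 / 254 = 3.6417

3.6417


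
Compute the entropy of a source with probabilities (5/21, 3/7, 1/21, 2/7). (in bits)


H = -sum(p_i * log2(p_i)). Terms: -(5/21)*log2(5/21) = 0.492950; -(3/7)*log2(3/7) = 0.523882; -(1/21)*log2(1/21) = 0.209158; -(2/7)*log2(2/7) = 0.516387. H = 0.492950 + 0.523882 + 0.209158 + 0.516387 = 1.7424

1.7424 bits


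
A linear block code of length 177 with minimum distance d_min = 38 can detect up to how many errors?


Detection capability = d_min - 1 = 38 - 1 = 37

37 errors


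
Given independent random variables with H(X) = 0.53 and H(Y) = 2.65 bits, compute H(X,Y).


For independent variables, H(X,Y) = H(X) + H(Y) = 0.53 + 2.65 = 3.18

3.18 bits


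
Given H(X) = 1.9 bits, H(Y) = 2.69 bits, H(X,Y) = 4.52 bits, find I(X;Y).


I(X;Y) = H(X) + H(Y) - H(X,Y) = 1.9 + 2.69 - 4.52 = 0.07

0.07 bits


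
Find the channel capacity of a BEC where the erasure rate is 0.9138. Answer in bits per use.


C = 1 - epsilon = 1 - 0.9138 = 0.0862

0.0862 bits


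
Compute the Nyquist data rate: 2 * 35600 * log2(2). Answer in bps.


Rate = 2 * B * log2(M) = 2 * 35600 * 1.0 = 71200.0

71200.0 bps


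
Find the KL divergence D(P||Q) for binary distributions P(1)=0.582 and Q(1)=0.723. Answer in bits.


KL = p*log2(p/q) + (1-p)*log2((1-p)/(1-q)) = 0.582*log2(0.582/0.723) + 0.418*log2(0.418/0.277) = 0.066

0.066 bits


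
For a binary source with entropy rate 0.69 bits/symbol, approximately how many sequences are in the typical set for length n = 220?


log2|A_typical| = nH = 220 * 0.69 = 151.8, so |A_typical| ~ 2^151.8 = 4.970e+45

4.970e+45


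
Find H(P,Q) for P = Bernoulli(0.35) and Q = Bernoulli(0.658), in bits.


H(P,Q) = -p*log2(q) - (1-p)*log2(1-q). -0.35*log2(0.658) = 0.211344; -0.65*log2(0.342) = 1.006156. H(P,Q) = 0.211344 + 1.006156 = 1.2175

1.2175 bits


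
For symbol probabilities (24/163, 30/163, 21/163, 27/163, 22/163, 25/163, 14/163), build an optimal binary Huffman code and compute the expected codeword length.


Huffman construction (repeatedly merge the two least-probable nodes; each merge adds 1 bit to every symbol beneath it): 14/163 + 21/163 = 35/163; 22/163 + 24/163 = 46/163; 25/163 + 27/163 = 52/163; 30/163 + 35/163 = 65/163; 46/163 + 52/163 = 98/163; 65/163 + 98/163 = 1. Resulting codeword lengths (in the order the probabilities were given): (3, 2, 3, 3, 3, 3, 3). L_avg = sum(p_i * l_i) = 24/163*3 + 30/163*2 + 21/163*3 + 27/163*3 + 22/163*3 + 25/163*3 + 14/163*3 = 459/163 = 2.816

2.816 bits


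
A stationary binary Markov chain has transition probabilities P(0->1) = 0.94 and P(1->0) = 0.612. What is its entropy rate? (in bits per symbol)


Stationary distribution: pi_0 = p10/(p01+p10) = 0.3943, pi_1 = 0.6057. Entropy rate H' = pi_0*H(p01) + pi_1*H(p10) = 0.3943*0.3274 + 0.6057*0.9635 = 0.7127

0.7127 bits/symbol


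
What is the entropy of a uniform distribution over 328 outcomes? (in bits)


H = log2(n) = log2(328) = 8.3576

8.3576 bits


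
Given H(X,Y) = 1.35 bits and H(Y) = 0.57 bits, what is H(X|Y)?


H(X|Y) = H(X,Y) - H(Y) = 1.35 - 0.57 = 0.78

0.78 bits


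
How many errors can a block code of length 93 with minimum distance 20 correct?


Correction capability = floor((d-1)/2) = floor((20-1)/2) = 9

9 errors


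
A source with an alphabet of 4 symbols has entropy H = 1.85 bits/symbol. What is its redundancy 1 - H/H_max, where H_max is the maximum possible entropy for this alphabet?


H_max = log2(K) = log2(4) = 2.0 bits/symbol. Redundancy = 1 - H/H_max = 1 - 1.85/2.0 = 1 - 0.925 = 0.075

0.075


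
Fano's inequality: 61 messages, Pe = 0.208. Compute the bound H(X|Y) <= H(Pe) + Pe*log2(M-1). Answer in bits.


H(Pe) = -Pe*log2(Pe) - (1-Pe)*log2(1-Pe) = -0.208*log2(0.208) - 0.792*log2(0.792) = 0.471192 + 0.266451 = 0.7376. Pe*log2(M-1) = 0.208*log2(60) = 1.228633. Bound = H(Pe) + Pe*log2(M-1) = 0.471192 + 0.266451 + 1.228633 = 1.9663

1.9663 bits


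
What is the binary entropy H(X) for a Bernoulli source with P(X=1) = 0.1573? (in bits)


H = -p*log2(p) - (1-p)*log2(1-p). -0.1573*log2(0.1573) = 0.419741; -0.8427*log2(0.8427) = 0.208070. H = 0.419741 + 0.208070 = 0.6278

0.6278 bits


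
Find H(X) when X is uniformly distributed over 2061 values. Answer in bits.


H = log2(n) = log2(2061) = 11.0091

11.0091 bits


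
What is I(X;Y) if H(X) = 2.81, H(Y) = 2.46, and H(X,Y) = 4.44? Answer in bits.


I(X;Y) = H(X) + H(Y) - H(X,Y) = 2.81 + 2.46 - 4.44 = 0.83

0.83 bits


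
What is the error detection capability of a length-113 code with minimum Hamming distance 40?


Detection capability = d_min - 1 = 40 - 1 = 39

39 errors


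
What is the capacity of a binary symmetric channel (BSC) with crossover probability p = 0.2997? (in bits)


H(p) = -p*log2(p) - (1-p)*log2(1-p) = -0.2997*log2(0.2997) - 0.7003*log2(0.7003) = 0.521001 + 0.359923 = 0.8809. C = 1 - H(p) = 1 - 0.8809 = 0.1191

0.1191 bits


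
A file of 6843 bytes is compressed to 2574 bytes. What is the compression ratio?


Ratio = original / compressed = 6843 / 2574 = 2.6585

2.6585


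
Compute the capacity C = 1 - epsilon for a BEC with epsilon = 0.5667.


C = 1 - epsilon = 1 - 0.5667 = 0.4333

0.4333 bits


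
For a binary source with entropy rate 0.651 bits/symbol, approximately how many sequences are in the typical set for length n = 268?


log2|A_typical| = nH = 268 * 0.651 = 174.468, so |A_typical| ~ 2^174.468 = 3.312e+52

3.312e+52


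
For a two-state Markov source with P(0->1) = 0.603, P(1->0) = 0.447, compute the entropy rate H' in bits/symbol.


Stationary distribution: pi_0 = p10/(p01+p10) = 0.4257, pi_1 = 0.5743. Entropy rate H' = pi_0*H(p01) + pi_1*H(p10) = 0.4257*0.9692 + 0.5743*0.9919 = 0.9822

0.9822 bits/symbol


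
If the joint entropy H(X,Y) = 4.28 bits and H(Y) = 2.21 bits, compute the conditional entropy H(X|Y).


H(X|Y) = H(X,Y) - H(Y) = 4.28 - 2.21 = 2.07

2.07 bits


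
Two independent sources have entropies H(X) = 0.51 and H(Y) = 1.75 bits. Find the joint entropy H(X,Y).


For independent variables, H(X,Y) = H(X) + H(Y) = 0.51 + 1.75 = 2.26

2.26 bits


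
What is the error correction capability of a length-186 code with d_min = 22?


Correction capability = floor((d-1)/2) = floor((22-1)/2) = 10

10 errors


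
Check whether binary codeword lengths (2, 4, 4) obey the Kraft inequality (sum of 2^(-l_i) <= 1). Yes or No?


Kraft sum = sum(2^(-l_i)) = 0.375, need <= 1. Result: satisfied (a binary prefix-free code with these lengths exists)

Yes


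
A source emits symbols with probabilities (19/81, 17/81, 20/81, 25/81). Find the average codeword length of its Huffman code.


Huffman construction (repeatedly merge the two least-probable nodes; each merge adds 1 bit to every symbol beneath it): 17/81 + 19/81 = 4/9; 20/81 + 25/81 = 5/9; 4/9 + 5/9 = 1. Resulting codeword lengths (in the order the probabilities were given): (2, 2, 2, 2). L_avg = sum(p_i * l_i) = 19/81*2 + 17/81*2 + 20/81*2 + 25/81*2 = 2

2.0 bits


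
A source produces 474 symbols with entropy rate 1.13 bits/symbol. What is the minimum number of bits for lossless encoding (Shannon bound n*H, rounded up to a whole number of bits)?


Minimum bits >= n * H = 474 * 1.13 = 535.62, rounded up to a whole number of bits = 536

536 bits


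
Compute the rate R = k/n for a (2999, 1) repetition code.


Rate = k/n = 1/2999

1/2999


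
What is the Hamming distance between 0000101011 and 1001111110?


Count differing positions: ^ . . ^ . ^ . ^ . ^ = 5 differences

5


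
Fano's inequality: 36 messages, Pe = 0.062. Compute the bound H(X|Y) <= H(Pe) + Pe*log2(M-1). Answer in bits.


H(Pe) = -Pe*log2(Pe) - (1-Pe)*log2(1-Pe) = -0.062*log2(0.062) - 0.938*log2(0.938) = 0.248718 + 0.086615 = 0.3353. Pe*log2(M-1) = 0.062*log2(35) = 0.318016. Bound = H(Pe) + Pe*log2(M-1) = 0.248718 + 0.086615 + 0.318016 = 0.6533

0.6533 bits


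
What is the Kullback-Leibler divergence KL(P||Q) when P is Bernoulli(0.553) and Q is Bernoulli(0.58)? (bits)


KL = p*log2(p/q) + (1-p)*log2((1-p)/(1-q)) = 0.553*log2(0.553/0.58) + 0.447*log2(0.447/0.42) = 0.0021

0.0021 bits


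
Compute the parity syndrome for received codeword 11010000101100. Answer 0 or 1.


Syndrome = XOR of all bits = 1 XOR 1 XOR 0 XOR 1 XOR 0 XOR 0 XOR 0 XOR 0 XOR 1 XOR 0 XOR 1 XOR 1 XOR 0 XOR 0 = 0

0


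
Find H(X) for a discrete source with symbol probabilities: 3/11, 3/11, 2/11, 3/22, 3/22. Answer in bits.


H = -sum(p_i * log2(p_i)). Terms: -(3/11)*log2(3/11) = 0.511219; -(3/11)*log2(3/11) = 0.511219; -(2/11)*log2(2/11) = 0.447169; -(3/22)*log2(3/22) = 0.391973; -(3/22)*log2(3/22) = 0.391973. H = 0.511219 + 0.511219 + 0.447169 + 0.391973 + 0.391973 = 2.2536

2.2536 bits


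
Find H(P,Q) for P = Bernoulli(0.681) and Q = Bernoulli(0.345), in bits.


H(P,Q) = -p*log2(q) - (1-p)*log2(1-q). -0.681*log2(0.345) = 1.045561; -0.319*log2(0.655) = 0.194728. H(P,Q) = 1.045561 + 0.194728 = 1.2403

1.2403 bits


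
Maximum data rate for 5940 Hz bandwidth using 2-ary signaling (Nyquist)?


Rate = 2 * B * log2(M) = 2 * 5940 * 1.0 = 11880.0

11880.0 bps


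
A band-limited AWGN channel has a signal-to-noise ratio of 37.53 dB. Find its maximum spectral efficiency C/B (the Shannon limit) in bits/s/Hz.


SNR_linear = 10^(37.53/10) = 5662.3929; C/B = log2(1 + SNR_linear) = log2(1 + 5662.3929) = 12.4675

12.4675 bits/s/Hz


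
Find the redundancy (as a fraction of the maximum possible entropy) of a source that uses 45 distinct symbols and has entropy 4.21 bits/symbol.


H_max = log2(K) = log2(45) = 5.4919 bits/symbol. Redundancy = 1 - H/H_max = 1 - 4.21/5.4919 = 1 - 0.7666 = 0.2334

0.2334


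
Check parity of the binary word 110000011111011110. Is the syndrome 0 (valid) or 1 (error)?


Syndrome = XOR of all bits = 1 XOR 1 XOR 0 XOR 0 XOR 0 XOR 0 XOR 0 XOR 1 XOR 1 XOR 1 XOR 1 XOR 1 XOR 0 XOR 1 XOR 1 XOR 1 XOR 1 XOR 0 = 1

1


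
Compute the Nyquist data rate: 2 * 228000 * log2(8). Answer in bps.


Rate = 2 * B * log2(M) = 2 * 228000 * 3.0 = 1368000.0

1368000.0 bps


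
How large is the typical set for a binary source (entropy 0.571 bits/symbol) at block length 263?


log2|A_typical| = nH = 263 * 0.571 = 150.173, so |A_typical| ~ 2^150.173 = 1.609e+45

1.609e+45


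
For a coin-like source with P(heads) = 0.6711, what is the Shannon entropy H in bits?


H = -p*log2(p) - (1-p)*log2(1-p). -0.6711*log2(0.6711) = 0.386151; -0.3289*log2(0.3289) = 0.527647. H = 0.386151 + 0.527647 = 0.9138

0.9138 bits


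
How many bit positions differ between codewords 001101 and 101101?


Count differing positions: ^ . . . . . = 1 differences

1


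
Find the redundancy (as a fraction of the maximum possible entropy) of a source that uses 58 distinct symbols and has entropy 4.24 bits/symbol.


H_max = log2(K) = log2(58) = 5.858 bits/symbol. Redundancy = 1 - H/H_max = 1 - 4.24/5.858 = 1 - 0.7238 = 0.2762

0.2762


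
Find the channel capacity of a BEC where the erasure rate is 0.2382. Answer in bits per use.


C = 1 - epsilon = 1 - 0.2382 = 0.7618

0.7618 bits


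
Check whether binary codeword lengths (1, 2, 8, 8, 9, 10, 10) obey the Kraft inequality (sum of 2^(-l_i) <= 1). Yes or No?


Kraft sum = sum(2^(-l_i)) = 0.7617, need <= 1. Result: satisfied (a binary prefix-free code with these lengths exists)

Yes


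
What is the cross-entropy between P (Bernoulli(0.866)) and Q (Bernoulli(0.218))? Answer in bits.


H(P,Q) = -p*log2(q) - (1-p)*log2(1-q). -0.866*log2(0.218) = 1.903122; -0.134*log2(0.782) = 0.047538. H(P,Q) = 1.903122 + 0.047538 = 1.9507

1.9507 bits


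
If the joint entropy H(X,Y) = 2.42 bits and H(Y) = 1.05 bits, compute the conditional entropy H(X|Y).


H(X|Y) = H(X,Y) - H(Y) = 2.42 - 1.05 = 1.37

1.37 bits


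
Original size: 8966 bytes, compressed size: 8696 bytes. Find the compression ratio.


Ratio = original / compressed = 8966 / 8696 = 1.031

1.031


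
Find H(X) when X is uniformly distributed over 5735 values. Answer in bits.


H = log2(n) = log2(5735) = 12.4856

12.4856 bits


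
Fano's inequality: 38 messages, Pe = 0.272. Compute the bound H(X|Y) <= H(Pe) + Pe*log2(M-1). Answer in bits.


H(Pe) = -Pe*log2(Pe) - (1-Pe)*log2(1-Pe) = -0.272*log2(0.272) - 0.728*log2(0.728) = 0.510903 + 0.333416 = 0.8443. Pe*log2(M-1) = 0.272*log2(37) = 1.416971. Bound = H(Pe) + Pe*log2(M-1) = 0.510903 + 0.333416 + 1.416971 = 2.2613

2.2613 bits


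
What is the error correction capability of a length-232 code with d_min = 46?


Correction capability = floor((d-1)/2) = floor((46-1)/2) = 22

22 errors


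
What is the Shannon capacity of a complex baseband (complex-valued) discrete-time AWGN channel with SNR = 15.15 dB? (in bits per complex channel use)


SNR_linear = 10^(15.15/10) = 32.7341; C = log2(1 + SNR_linear) = log2(1 + 32.7341) = 5.0761

5.0761 bits/channel use


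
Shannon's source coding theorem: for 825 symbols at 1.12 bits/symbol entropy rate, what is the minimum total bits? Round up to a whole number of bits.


Minimum bits >= n * H = 825 * 1.12 = 924.0, rounded up to a whole number of bits = 924

924 bits


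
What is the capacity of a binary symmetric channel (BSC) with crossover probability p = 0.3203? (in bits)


H(p) = -p*log2(p) - (1-p)*log2(1-p) = -0.3203*log2(0.3203) - 0.6797*log2(0.6797) = 0.526094 + 0.378613 = 0.9047. C = 1 - H(p) = 1 - 0.9047 = 0.0953

0.0953 bits


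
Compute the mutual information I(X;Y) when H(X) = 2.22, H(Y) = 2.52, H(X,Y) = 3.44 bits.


I(X;Y) = H(X) + H(Y) - H(X,Y) = 2.22 + 2.52 - 3.44 = 1.3

1.3 bits


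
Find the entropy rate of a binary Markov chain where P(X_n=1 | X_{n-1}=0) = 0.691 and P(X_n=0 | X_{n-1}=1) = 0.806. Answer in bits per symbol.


Stationary distribution: pi_0 = p10/(p01+p10) = 0.5384, pi_1 = 0.4616. Entropy rate H' = pi_0*H(p01) + pi_1*H(p10) = 0.5384*0.892 + 0.4616*0.7098 = 0.8079

0.8079 bits/symbol


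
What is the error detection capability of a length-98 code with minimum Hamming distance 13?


Detection capability = d_min - 1 = 13 - 1 = 12

12 errors


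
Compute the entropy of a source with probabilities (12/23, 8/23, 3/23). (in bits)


H = -sum(p_i * log2(p_i)). Terms: -(12/23)*log2(12/23) = 0.489704; -(8/23)*log2(8/23) = 0.529935; -(3/23)*log2(3/23) = 0.383296. H = 0.489704 + 0.529935 + 0.383296 = 1.4029

1.4029 bits


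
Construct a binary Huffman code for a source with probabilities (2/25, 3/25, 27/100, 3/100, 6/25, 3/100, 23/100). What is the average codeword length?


Huffman construction (repeatedly merge the two least-probable nodes; each merge adds 1 bit to every symbol beneath it): 3/100 + 3/100 = 3/50; 3/50 + 2/25 = 7/50; 3/25 + 7/50 = 13/50; 23/100 + 6/25 = 47/100; 13/50 + 27/100 = 53/100; 47/100 + 53/100 = 1. Resulting codeword lengths (in the order the probabilities were given): (4, 3, 2, 5, 2, 5, 2). L_avg = sum(p_i * l_i) = 2/25*4 + 3/25*3 + 27/100*2 + 3/100*5 + 6/25*2 + 3/100*5 + 23/100*2 = 123/50 = 2.46

2.46 bits


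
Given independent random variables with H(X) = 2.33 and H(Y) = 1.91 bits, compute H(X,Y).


For independent variables, H(X,Y) = H(X) + H(Y) = 2.33 + 1.91 = 4.24

4.24 bits


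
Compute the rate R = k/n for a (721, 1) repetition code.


Rate = k/n = 1/721

1/721


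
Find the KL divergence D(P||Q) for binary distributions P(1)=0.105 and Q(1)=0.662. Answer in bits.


KL = p*log2(p/q) + (1-p)*log2((1-p)/(1-q)) = 0.105*log2(0.105/0.662) + 0.895*log2(0.895/0.338) = 0.9784

0.9784 bits


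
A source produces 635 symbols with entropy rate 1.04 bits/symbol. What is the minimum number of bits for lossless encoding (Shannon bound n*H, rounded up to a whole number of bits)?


Minimum bits >= n * H = 635 * 1.04 = 660.4, rounded up to a whole number of bits = 661

661 bits


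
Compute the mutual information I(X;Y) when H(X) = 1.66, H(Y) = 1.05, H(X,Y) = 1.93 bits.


I(X;Y) = H(X) + H(Y) - H(X,Y) = 1.66 + 1.05 - 1.93 = 0.78

0.78 bits


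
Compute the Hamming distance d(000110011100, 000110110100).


Count differing positions: . . . . . . ^ . ^ . . . = 2 differences

2


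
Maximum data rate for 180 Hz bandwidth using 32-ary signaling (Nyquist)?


Rate = 2 * B * log2(M) = 2 * 180 * 5.0 = 1800.0

1800.0 bps


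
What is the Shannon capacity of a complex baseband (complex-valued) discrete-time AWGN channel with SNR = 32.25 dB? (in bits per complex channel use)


SNR_linear = 10^(32.25/10) = 1678.804; C = log2(1 + SNR_linear) = log2(1 + 1678.804) = 10.7141

10.7141 bits/channel use


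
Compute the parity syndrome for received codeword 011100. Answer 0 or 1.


Syndrome = XOR of all bits = 0 XOR 1 XOR 1 XOR 1 XOR 0 XOR 0 = 1

1


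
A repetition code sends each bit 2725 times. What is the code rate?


Rate = k/n = 1/2725

1/2725


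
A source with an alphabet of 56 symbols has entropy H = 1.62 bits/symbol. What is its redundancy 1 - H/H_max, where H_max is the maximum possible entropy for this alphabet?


H_max = log2(K) = log2(56) = 5.8074 bits/symbol. Redundancy = 1 - H/H_max = 1 - 1.62/5.8074 = 1 - 0.279 = 0.721

0.721


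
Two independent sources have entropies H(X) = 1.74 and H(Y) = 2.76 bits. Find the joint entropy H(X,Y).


For independent variables, H(X,Y) = H(X) + H(Y) = 1.74 + 2.76 = 4.5

4.5 bits


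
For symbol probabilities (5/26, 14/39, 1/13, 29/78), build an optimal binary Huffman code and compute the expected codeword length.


Huffman construction (repeatedly merge the two least-probable nodes; each merge adds 1 bit to every symbol beneath it): 1/13 + 5/26 = 7/26; 7/26 + 14/39 = 49/78; 29/78 + 49/78 = 1. Resulting codeword lengths (in the order the probabilities were given): (3, 2, 3, 1). L_avg = sum(p_i * l_i) = 5/26*3 + 14/39*2 + 1/13*3 + 29/78*1 = 74/39 = 1.8974

1.8974 bits


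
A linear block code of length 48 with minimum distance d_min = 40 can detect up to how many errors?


Detection capability = d_min - 1 = 40 - 1 = 39

39 errors


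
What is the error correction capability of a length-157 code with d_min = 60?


Correction capability = floor((d-1)/2) = floor((60-1)/2) = 29

29 errors


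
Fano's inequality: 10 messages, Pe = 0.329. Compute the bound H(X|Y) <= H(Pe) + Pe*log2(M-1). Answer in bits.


H(Pe) = -Pe*log2(Pe) - (1-Pe)*log2(1-Pe) = -0.329*log2(0.329) - 0.671*log2(0.671) = 0.527664 + 0.386238 = 0.9139. Pe*log2(M-1) = 0.329*log2(9) = 1.042905. Bound = H(Pe) + Pe*log2(M-1) = 0.527664 + 0.386238 + 1.042905 = 1.9568

1.9568 bits


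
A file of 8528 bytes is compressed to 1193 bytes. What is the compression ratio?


Ratio = original / compressed = 8528 / 1193 = 7.1484

7.1484


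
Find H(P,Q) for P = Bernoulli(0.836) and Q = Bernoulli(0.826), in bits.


H(P,Q) = -p*log2(q) - (1-p)*log2(1-q). -0.836*log2(0.826) = 0.230557; -0.164*log2(0.174) = 0.413746. H(P,Q) = 0.230557 + 0.413746 = 0.6443

0.6443 bits


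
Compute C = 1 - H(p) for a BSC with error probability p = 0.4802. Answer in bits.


H(p) = -p*log2(p) - (1-p)*log2(1-p) = -0.4802*log2(0.4802) - 0.5198*log2(0.5198) = 0.508192 + 0.490676 = 0.9989. C = 1 - H(p) = 1 - 0.9989 = 0.0011

0.0011 bits


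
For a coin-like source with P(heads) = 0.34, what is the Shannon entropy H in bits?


H = -p*log2(p) - (1-p)*log2(1-p). -0.34*log2(0.34) = 0.529174; -0.66*log2(0.66) = 0.395645. H = 0.529174 + 0.395645 = 0.9248

0.9248 bits


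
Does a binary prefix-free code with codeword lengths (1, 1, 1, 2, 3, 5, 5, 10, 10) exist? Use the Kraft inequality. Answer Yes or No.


Kraft sum = sum(2^(-l_i)) = 1.9395, need <= 1. Result: violated (a binary prefix-free code with these lengths cannot exist)

No


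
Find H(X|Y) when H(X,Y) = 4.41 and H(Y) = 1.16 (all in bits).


H(X|Y) = H(X,Y) - H(Y) = 4.41 - 1.16 = 3.25

3.25 bits


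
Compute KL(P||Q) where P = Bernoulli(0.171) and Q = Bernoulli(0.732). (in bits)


KL = p*log2(p/q) + (1-p)*log2((1-p)/(1-q)) = 0.171*log2(0.171/0.732) + 0.829*log2(0.829/0.268) = 0.9918

0.9918 bits


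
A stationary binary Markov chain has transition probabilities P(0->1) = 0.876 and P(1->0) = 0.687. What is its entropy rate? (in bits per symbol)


Stationary distribution: pi_0 = p10/(p01+p10) = 0.4395, pi_1 = 0.5605. Entropy rate H' = pi_0*H(p01) + pi_1*H(p10) = 0.4395*0.5408 + 0.5605*0.8966 = 0.7402

0.7402 bits/symbol


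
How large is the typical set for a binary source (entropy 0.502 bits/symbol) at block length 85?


log2|A_typical| = nH = 85 * 0.502 = 42.67, so |A_typical| ~ 2^42.67 = 6.998e+12

6.998e+12


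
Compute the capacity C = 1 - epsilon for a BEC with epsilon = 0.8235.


C = 1 - epsilon = 1 - 0.8235 = 0.1765

0.1765 bits


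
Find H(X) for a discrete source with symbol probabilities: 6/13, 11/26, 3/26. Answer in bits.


H = -sum(p_i * log2(p_i)). Terms: -(6/13)*log2(6/13) = 0.514836; -(11/26)*log2(11/26) = 0.525042; -(3/26)*log2(3/26) = 0.359478. H = 0.514836 + 0.525042 + 0.359478 = 1.3994

1.3994 bits


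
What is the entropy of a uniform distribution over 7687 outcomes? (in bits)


H = log2(n) = log2(7687) = 12.9082

12.9082 bits


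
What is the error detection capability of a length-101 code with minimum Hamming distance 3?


Detection capability = d_min - 1 = 3 - 1 = 2

2 errors


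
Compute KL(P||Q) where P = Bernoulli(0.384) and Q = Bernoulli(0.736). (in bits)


KL = p*log2(p/q) + (1-p)*log2((1-p)/(1-q)) = 0.384*log2(0.384/0.736) + 0.616*log2(0.616/0.264) = 0.3926

0.3926 bits


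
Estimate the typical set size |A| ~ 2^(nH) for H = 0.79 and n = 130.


log2|A_typical| = nH = 130 * 0.79 = 102.7, so |A_typical| ~ 2^102.7 = 8.237e+30

8.237e+30


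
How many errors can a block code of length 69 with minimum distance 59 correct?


Correction capability = floor((d-1)/2) = floor((59-1)/2) = 29

29 errors


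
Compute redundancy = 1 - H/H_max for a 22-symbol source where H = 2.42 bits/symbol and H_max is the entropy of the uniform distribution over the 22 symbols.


H_max = log2(K) = log2(22) = 4.4594 bits/symbol. Redundancy = 1 - H/H_max = 1 - 2.42/4.4594 = 1 - 0.5427 = 0.4573

0.4573


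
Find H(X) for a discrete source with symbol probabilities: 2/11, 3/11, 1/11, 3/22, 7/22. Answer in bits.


H = -sum(p_i * log2(p_i)). Terms: -(2/11)*log2(2/11) = 0.447169; -(3/11)*log2(3/11) = 0.511219; -(1/11)*log2(1/11) = 0.314494; -(3/22)*log2(3/22) = 0.391973; -(7/22)*log2(7/22) = 0.525661. H = 0.447169 + 0.511219 + 0.314494 + 0.391973 + 0.525661 = 2.1905

2.1905 bits


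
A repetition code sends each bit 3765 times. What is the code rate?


Rate = k/n = 1/3765

1/3765


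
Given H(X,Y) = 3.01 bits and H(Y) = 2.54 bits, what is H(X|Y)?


H(X|Y) = H(X,Y) - H(Y) = 3.01 - 2.54 = 0.47

0.47 bits


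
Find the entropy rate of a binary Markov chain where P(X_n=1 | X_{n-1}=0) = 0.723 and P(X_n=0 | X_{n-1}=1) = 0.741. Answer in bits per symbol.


Stationary distribution: pi_0 = p10/(p01+p10) = 0.5061, pi_1 = 0.4939. Entropy rate H' = pi_0*H(p01) + pi_1*H(p10) = 0.5061*0.8513 + 0.4939*0.8252 = 0.8384

0.8384 bits/symbol


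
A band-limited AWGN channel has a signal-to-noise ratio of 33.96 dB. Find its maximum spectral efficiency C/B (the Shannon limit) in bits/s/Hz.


SNR_linear = 10^(33.96/10) = 2488.8573; C/B = log2(1 + SNR_linear) = log2(1 + 2488.8573) = 11.2818

11.2818 bits/s/Hz


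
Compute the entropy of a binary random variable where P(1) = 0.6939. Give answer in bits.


H = -p*log2(p) - (1-p)*log2(1-p). -0.6939*log2(0.6939) = 0.365824; -0.3061*log2(0.3061) = 0.522796. H = 0.365824 + 0.522796 = 0.8886

0.8886 bits


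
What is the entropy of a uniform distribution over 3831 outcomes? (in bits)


H = log2(n) = log2(3831) = 11.9035

11.9035 bits


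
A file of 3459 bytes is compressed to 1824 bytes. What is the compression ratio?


Ratio = original / compressed = 3459 / 1824 = 1.8964

1.8964


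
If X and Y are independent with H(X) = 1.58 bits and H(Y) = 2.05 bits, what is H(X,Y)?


For independent variables, H(X,Y) = H(X) + H(Y) = 1.58 + 2.05 = 3.63

3.63 bits


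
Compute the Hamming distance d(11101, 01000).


Count differing positions: ^ . ^ . ^ = 3 differences

3


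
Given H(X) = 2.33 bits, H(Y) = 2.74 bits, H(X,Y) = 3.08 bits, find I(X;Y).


I(X;Y) = H(X) + H(Y) - H(X,Y) = 2.33 + 2.74 - 3.08 = 1.99

1.99 bits


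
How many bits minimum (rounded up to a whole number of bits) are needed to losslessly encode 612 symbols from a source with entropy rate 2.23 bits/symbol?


Minimum bits >= n * H = 612 * 2.23 = 1364.76, rounded up to a whole number of bits = 1365

1365 bits


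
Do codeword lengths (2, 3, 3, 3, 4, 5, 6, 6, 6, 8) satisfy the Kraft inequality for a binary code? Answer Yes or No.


Kraft sum = sum(2^(-l_i)) = 0.7695, need <= 1. Result: satisfied (a binary prefix-free code with these lengths exists)

Yes


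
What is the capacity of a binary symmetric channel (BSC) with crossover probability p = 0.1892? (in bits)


H(p) = -p*log2(p) - (1-p)*log2(1-p) = -0.1892*log2(0.1892) - 0.8108*log2(0.8108) = 0.454461 + 0.245333 = 0.6998. C = 1 - H(p) = 1 - 0.6998 = 0.3002

0.3002 bits


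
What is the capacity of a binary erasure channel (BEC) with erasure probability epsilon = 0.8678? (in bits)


C = 1 - epsilon = 1 - 0.8678 = 0.1322

0.1322 bits


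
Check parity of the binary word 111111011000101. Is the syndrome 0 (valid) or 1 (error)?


Syndrome = XOR of all bits = 1 XOR 1 XOR 1 XOR 1 XOR 1 XOR 1 XOR 0 XOR 1 XOR 1 XOR 0 XOR 0 XOR 0 XOR 1 XOR 0 XOR 1 = 0

0


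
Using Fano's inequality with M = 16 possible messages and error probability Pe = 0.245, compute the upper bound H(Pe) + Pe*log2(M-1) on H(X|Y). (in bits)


H(Pe) = -Pe*log2(Pe) - (1-Pe)*log2(1-Pe) = -0.245*log2(0.245) - 0.755*log2(0.755) = 0.497141 + 0.306116 = 0.8033. Pe*log2(M-1) = 0.245*log2(15) = 0.957188. Bound = H(Pe) + Pe*log2(M-1) = 0.497141 + 0.306116 + 0.957188 = 1.7604

1.7604 bits


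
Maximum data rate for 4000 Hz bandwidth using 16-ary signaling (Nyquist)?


Rate = 2 * B * log2(M) = 2 * 4000 * 4.0 = 32000.0

32000.0 bps


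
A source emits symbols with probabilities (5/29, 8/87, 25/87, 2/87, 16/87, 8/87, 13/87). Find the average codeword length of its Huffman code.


Huffman construction (repeatedly merge the two least-probable nodes; each merge adds 1 bit to every symbol beneath it): 2/87 + 8/87 = 10/87; 8/87 + 10/87 = 6/29; 13/87 + 5/29 = 28/87; 16/87 + 6/29 = 34/87; 25/87 + 28/87 = 53/87; 34/87 + 53/87 = 1. Resulting codeword lengths (in the order the probabilities were given): (3, 4, 2, 4, 2, 3, 3). L_avg = sum(p_i * l_i) = 5/29*3 + 8/87*4 + 25/87*2 + 2/87*4 + 16/87*2 + 8/87*3 + 13/87*3 = 230/87 = 2.6437

2.6437 bits


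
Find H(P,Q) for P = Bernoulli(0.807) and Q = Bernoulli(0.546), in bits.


H(P,Q) = -p*log2(q) - (1-p)*log2(1-q). -0.807*log2(0.546) = 0.704533; -0.193*log2(0.454) = 0.219873. H(P,Q) = 0.704533 + 0.219873 = 0.9244

0.9244 bits


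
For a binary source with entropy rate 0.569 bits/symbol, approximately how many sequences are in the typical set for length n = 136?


log2|A_typical| = nH = 136 * 0.569 = 77.384, so |A_typical| ~ 2^77.384 = 1.972e+23

1.972e+23


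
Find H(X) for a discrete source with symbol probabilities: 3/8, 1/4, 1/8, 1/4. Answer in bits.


H = -sum(p_i * log2(p_i)). Terms: -(3/8)*log2(3/8) = 0.530639; -(1/4)*log2(1/4) = 0.500000; -(1/8)*log2(1/8) = 0.375000; -(1/4)*log2(1/4) = 0.500000. H = 0.530639 + 0.500000 + 0.375000 + 0.500000 = 1.9056

1.9056 bits


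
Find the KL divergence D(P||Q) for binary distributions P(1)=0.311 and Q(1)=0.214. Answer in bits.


KL = p*log2(p/q) + (1-p)*log2((1-p)/(1-q)) = 0.311*log2(0.311/0.214) + 0.689*log2(0.689/0.786) = 0.0368

0.0368 bits


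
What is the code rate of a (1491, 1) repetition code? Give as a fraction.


Rate = k/n = 1/1491

1/1491


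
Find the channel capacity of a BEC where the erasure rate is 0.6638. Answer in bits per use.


C = 1 - epsilon = 1 - 0.6638 = 0.3362

0.3362 bits


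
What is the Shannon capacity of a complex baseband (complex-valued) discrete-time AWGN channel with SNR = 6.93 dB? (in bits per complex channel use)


SNR_linear = 10^(6.93/10) = 4.9317; C = log2(1 + SNR_linear) = log2(1 + 4.9317) = 2.5685

2.5685 bits/channel use


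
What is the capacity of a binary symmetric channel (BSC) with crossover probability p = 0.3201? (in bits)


H(p) = -p*log2(p) - (1-p)*log2(1-p) = -0.3201*log2(0.3201) - 0.6799*log2(0.6799) = 0.526054 + 0.378436 = 0.9045. C = 1 - H(p) = 1 - 0.9045 = 0.0955

0.0955 bits


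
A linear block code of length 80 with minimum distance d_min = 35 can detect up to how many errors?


Detection capability = d_min - 1 = 35 - 1 = 34

34 errors


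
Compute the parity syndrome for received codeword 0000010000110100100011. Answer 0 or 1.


Syndrome = XOR of all bits = 0 XOR 0 XOR 0 XOR 0 XOR 0 XOR 1 XOR 0 XOR 0 XOR 0 XOR 0 XOR 1 XOR 1 XOR 0 XOR 1 XOR 0 XOR 0 XOR 1 XOR 0 XOR 0 XOR 0 XOR 1 XOR 1 = 1

1


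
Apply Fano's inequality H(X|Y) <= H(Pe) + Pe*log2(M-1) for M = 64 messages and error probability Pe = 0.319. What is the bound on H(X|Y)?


H(Pe) = -Pe*log2(Pe) - (1-Pe)*log2(1-Pe) = -0.319*log2(0.319) - 0.681*log2(0.681) = 0.525831 + 0.377460 = 0.9033. Pe*log2(M-1) = 0.319*log2(63) = 1.906752. Bound = H(Pe) + Pe*log2(M-1) = 0.525831 + 0.377460 + 1.906752 = 2.81

2.81 bits


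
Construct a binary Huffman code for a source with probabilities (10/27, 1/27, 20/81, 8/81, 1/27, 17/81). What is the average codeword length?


Huffman construction (repeatedly merge the two least-probable nodes; each merge adds 1 bit to every symbol beneath it): 1/27 + 1/27 = 2/27; 2/27 + 8/81 = 14/81; 14/81 + 17/81 = 31/81; 20/81 + 10/27 = 50/81; 31/81 + 50/81 = 1. Resulting codeword lengths (in the order the probabilities were given): (2, 4, 2, 3, 4, 2). L_avg = sum(p_i * l_i) = 10/27*2 + 1/27*4 + 20/81*2 + 8/81*3 + 1/27*4 + 17/81*2 = 182/81 = 2.2469

2.2469 bits


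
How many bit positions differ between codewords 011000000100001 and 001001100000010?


Count differing positions: . ^ . . . ^ ^ . . ^ . . . ^ ^ = 6 differences

6


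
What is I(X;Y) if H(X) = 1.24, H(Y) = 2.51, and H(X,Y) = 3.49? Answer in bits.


I(X;Y) = H(X) + H(Y) - H(X,Y) = 1.24 + 2.51 - 3.49 = 0.26

0.26 bits


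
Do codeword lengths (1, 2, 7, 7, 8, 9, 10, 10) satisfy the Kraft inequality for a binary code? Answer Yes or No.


Kraft sum = sum(2^(-l_i)) = 0.7734, need <= 1. Result: satisfied (a binary prefix-free code with these lengths exists)

Yes


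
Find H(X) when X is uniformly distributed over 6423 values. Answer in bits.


H = log2(n) = log2(6423) = 12.649

12.649 bits


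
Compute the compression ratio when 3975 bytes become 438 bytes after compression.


Ratio = original / compressed = 3975 / 438 = 9.0753

9.0753


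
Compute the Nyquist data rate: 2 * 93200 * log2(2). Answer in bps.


Rate = 2 * B * log2(M) = 2 * 93200 * 1.0 = 186400.0

186400.0 bps


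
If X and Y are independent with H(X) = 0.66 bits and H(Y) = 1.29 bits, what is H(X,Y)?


For independent variables, H(X,Y) = H(X) + H(Y) = 0.66 + 1.29 = 1.95

1.95 bits


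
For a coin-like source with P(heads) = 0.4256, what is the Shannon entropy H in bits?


H = -p*log2(p) - (1-p)*log2(1-p). -0.4256*log2(0.4256) = 0.524522; -0.5744*log2(0.5744) = 0.459447. H = 0.524522 + 0.459447 = 0.984

0.984 bits


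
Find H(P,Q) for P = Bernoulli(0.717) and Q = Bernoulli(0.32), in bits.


H(P,Q) = -p*log2(q) - (1-p)*log2(1-q). -0.717*log2(0.32) = 1.178645; -0.283*log2(0.68) = 0.157459. H(P,Q) = 1.178645 + 0.157459 = 1.3361

1.3361 bits


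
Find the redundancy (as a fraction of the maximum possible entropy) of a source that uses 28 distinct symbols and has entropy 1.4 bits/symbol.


H_max = log2(K) = log2(28) = 4.8074 bits/symbol. Redundancy = 1 - H/H_max = 1 - 1.4/4.8074 = 1 - 0.2912 = 0.7088

0.7088


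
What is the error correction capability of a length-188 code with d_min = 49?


Correction capability = floor((d-1)/2) = floor((49-1)/2) = 24

24 errors


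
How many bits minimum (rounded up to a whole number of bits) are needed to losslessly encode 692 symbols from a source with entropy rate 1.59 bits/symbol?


Minimum bits >= n * H = 692 * 1.59 = 1100.28, rounded up to a whole number of bits = 1101

1101 bits


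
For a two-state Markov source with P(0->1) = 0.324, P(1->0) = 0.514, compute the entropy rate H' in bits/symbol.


Stationary distribution: pi_0 = p10/(p01+p10) = 0.6134, pi_1 = 0.3866. Entropy rate H' = pi_0*H(p01) + pi_1*H(p10) = 0.6134*0.9087 + 0.3866*0.9994 = 0.9438

0.9438 bits/symbol


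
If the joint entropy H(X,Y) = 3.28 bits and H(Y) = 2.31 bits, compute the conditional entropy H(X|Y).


H(X|Y) = H(X,Y) - H(Y) = 3.28 - 2.31 = 0.97

0.97 bits


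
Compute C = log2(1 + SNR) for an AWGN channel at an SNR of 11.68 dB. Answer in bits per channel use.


SNR_linear = 10^(11.68/10) = 14.7231; C = log2(1 + SNR_linear) = log2(1 + 14.7231) = 3.9748

3.9748 bits/channel use


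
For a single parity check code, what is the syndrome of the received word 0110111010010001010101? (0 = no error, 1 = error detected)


Syndrome = XOR of all bits = 0 XOR 1 XOR 1 XOR 0 XOR 1 XOR 1 XOR 1 XOR 0 XOR 1 XOR 0 XOR 0 XOR 1 XOR 0 XOR 0 XOR 0 XOR 1 XOR 0 XOR 1 XOR 0 XOR 1 XOR 0 XOR 1 = 1

1


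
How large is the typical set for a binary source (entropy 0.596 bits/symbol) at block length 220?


log2|A_typical| = nH = 220 * 0.596 = 131.12, so |A_typical| ~ 2^131.12 = 2.958e+39

2.958e+39


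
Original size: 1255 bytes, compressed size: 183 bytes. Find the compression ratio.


Ratio = original / compressed = 1255 / 183 = 6.8579

6.8579


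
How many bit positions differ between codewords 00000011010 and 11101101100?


Count differing positions: ^ ^ ^ . ^ ^ ^ . ^ ^ . = 8 differences

8


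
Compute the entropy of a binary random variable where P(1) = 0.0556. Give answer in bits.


H = -p*log2(p) - (1-p)*log2(1-p). -0.0556*log2(0.0556) = 0.231784; -0.9444*log2(0.9444) = 0.077941. H = 0.231784 + 0.077941 = 0.3097

0.3097 bits


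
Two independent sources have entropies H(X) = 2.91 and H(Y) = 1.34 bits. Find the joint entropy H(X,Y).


For independent variables, H(X,Y) = H(X) + H(Y) = 2.91 + 1.34 = 4.25

4.25 bits


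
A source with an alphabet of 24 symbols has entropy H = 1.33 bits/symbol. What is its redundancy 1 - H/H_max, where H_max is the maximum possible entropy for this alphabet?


H_max = log2(K) = log2(24) = 4.585 bits/symbol. Redundancy = 1 - H/H_max = 1 - 1.33/4.585 = 1 - 0.2901 = 0.7099

0.7099


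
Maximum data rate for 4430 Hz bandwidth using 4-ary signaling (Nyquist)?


Rate = 2 * B * log2(M) = 2 * 4430 * 2.0 = 17720.0

17720.0 bps


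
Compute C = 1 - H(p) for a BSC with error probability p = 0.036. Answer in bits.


H(p) = -p*log2(p) - (1-p)*log2(1-p) = -0.036*log2(0.036) - 0.964*log2(0.964) = 0.172651 + 0.050991 = 0.2236. C = 1 - H(p) = 1 - 0.2236 = 0.7764

0.7764 bits


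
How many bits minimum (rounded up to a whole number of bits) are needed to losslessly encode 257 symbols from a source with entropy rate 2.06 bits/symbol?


Minimum bits >= n * H = 257 * 2.06 = 529.42, rounded up to a whole number of bits = 530

530 bits


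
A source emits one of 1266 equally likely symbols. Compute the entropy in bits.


H = log2(n) = log2(1266) = 10.3061

10.3061 bits


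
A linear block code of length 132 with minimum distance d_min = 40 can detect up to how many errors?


Detection capability = d_min - 1 = 40 - 1 = 39

39 errors


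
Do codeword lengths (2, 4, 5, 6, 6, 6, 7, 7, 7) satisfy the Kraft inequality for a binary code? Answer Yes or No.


Kraft sum = sum(2^(-l_i)) = 0.4141, need <= 1. Result: satisfied (a binary prefix-free code with these lengths exists)

Yes


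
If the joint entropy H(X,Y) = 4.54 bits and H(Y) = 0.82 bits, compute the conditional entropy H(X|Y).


H(X|Y) = H(X,Y) - H(Y) = 4.54 - 0.82 = 3.72

3.72 bits


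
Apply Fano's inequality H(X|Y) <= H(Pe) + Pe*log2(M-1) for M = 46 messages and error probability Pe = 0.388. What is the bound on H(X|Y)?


H(Pe) = -Pe*log2(Pe) - (1-Pe)*log2(1-Pe) = -0.388*log2(0.388) - 0.612*log2(0.612) = 0.529958 + 0.433539 = 0.9635. Pe*log2(M-1) = 0.388*log2(45) = 2.130839. Bound = H(Pe) + Pe*log2(M-1) = 0.529958 + 0.433539 + 2.130839 = 3.0943

3.0943 bits


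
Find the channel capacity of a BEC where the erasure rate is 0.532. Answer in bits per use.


C = 1 - epsilon = 1 - 0.532 = 0.468

0.468 bits


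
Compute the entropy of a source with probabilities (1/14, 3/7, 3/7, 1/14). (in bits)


H = -sum(p_i * log2(p_i)). Terms: -(1/14)*log2(1/14) = 0.271954; -(3/7)*log2(3/7) = 0.523882; -(3/7)*log2(3/7) = 0.523882; -(1/14)*log2(1/14) = 0.271954. H = 0.271954 + 0.523882 + 0.523882 + 0.271954 = 1.5917

1.5917 bits


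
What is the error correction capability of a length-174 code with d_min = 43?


Correction capability = floor((d-1)/2) = floor((43-1)/2) = 21

21 errors


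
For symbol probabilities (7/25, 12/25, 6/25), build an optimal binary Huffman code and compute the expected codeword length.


Huffman construction (repeatedly merge the two least-probable nodes; each merge adds 1 bit to every symbol beneath it): 6/25 + 7/25 = 13/25; 12/25 + 13/25 = 1. Resulting codeword lengths (in the order the probabilities were given): (2, 1, 2). L_avg = sum(p_i * l_i) = 7/25*2 + 12/25*1 + 6/25*2 = 38/25 = 1.52

1.52 bits


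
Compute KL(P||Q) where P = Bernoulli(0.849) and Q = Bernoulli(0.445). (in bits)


KL = p*log2(p/q) + (1-p)*log2((1-p)/(1-q)) = 0.849*log2(0.849/0.445) + 0.151*log2(0.151/0.555) = 0.5077

0.5077 bits


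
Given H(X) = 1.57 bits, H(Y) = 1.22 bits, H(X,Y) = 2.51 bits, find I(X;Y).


I(X;Y) = H(X) + H(Y) - H(X,Y) = 1.57 + 1.22 - 2.51 = 0.28

0.28 bits
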